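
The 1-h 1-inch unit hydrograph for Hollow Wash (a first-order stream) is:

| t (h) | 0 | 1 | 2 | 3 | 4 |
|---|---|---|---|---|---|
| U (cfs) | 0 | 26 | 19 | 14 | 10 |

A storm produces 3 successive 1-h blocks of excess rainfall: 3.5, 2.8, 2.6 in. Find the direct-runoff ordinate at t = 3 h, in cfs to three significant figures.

By discrete convolution, Q_j = Σ (P_i / 1 in) · U_{j−i}.
At t = 3 h (j=3): Q = (3.5/1)·14 + (2.8/1)·19 + (2.6/1)·26 = 170 cfs.

Q ≈ 170 cfs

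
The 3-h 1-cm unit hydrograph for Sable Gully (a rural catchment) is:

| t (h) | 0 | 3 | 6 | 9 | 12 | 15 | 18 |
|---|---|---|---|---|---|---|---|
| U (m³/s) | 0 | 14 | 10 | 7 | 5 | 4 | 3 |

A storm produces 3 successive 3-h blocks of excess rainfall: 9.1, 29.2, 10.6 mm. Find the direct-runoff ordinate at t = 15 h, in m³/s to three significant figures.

Q ≈ 25.7 m³/s

By discrete convolution, Q_j = Σ (P_i / 10 mm) · U_{j−i}.
At t = 15 h (j=5): Q = (9.1/10)·4 + (29.2/10)·5 + (10.6/10)·7 = 25.7 m³/s.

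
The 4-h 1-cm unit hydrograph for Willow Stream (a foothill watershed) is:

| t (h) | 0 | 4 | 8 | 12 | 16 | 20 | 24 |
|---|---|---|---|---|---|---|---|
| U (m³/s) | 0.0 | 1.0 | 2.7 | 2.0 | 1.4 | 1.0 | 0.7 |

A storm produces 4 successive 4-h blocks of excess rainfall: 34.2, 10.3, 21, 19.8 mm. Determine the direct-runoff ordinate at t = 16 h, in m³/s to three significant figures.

Q ≈ 14.5 m³/s

By discrete convolution, Q_j = Σ (P_i / 10 mm) · U_{j−i}.
At t = 16 h (j=4): Q = (34.2/10)·1.4 + (10.3/10)·2.0 + (21/10)·2.7 + (19.8/10)·1.0 = 14.5 m³/s.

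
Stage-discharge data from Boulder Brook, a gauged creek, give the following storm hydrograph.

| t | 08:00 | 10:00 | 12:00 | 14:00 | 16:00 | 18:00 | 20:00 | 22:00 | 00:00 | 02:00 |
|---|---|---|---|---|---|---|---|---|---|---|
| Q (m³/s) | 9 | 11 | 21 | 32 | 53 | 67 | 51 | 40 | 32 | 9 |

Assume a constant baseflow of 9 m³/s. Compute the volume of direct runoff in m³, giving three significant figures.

Direct-runoff ordinates (Q − Q_b): 0.0, 2.0, 12.0, 23.0, 44.0, 58.0, 42.0, 31.0, 23.0, 0.0 m³/s.
ΣQ_DR = 235.0 m³/s.
With Δt = 2 h = 7200 s, V = ΣQ_DR · Δt = 235.0 × 7200 = 1.69 × 10^6 m³.

V ≈ 1.69 × 10^6 m³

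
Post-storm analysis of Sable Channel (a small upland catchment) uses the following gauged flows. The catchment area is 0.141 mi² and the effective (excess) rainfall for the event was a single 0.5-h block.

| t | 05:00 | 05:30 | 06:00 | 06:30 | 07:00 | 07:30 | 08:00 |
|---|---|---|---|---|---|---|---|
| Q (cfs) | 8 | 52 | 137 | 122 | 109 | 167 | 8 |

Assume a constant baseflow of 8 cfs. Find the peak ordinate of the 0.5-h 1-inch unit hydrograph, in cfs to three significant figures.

Direct runoff: 0.0, 44.0, 129.0, 114.0, 101.0, 159.0, 0.0 cfs; ΣQ_DR = 547.0 cfs, peak = 159.0 cfs.
Runoff depth d = ΣQ_DR·Δt / A = 547.0 × 1800 / (0.141 mi²) = 3.006 in.
The 1-inch UH is the DRH scaled by (1 in)/d, so U_p = 159.0 × 1/3.006 = 52.9 cfs.

U_p ≈ 52.9 cfs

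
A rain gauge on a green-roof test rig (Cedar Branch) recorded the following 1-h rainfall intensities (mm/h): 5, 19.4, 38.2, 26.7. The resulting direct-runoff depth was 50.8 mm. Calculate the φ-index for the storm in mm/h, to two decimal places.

φ ≈ 11.17 mm/h

Only the 3 blocks with intensity above φ contribute runoff: 19.4, 38.2, 26.7 mm/h.
Σ(I−φ)·Δt = d  ⇒  (19.4+38.2+26.7 − 3φ)·1 = 50.8
φ = (84.30 − 50.8/1) / 3 = 11.17 mm/h.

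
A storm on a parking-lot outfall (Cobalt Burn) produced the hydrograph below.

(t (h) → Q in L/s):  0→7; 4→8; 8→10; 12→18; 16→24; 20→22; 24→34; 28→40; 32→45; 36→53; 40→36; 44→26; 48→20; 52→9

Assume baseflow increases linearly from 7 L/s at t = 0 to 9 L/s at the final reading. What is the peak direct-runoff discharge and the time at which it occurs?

Q_p = 44.62 L/s at t = 36 h

Subtracting baseflow gives direct-runoff ordinates: 0.00, 0.85, 2.69, 10.54, 16.38, 14.23, 26.08, 31.92, 36.77, 44.62, 27.46, 17.31, 11.15, 0.00 L/s.
The maximum is 44.62 L/s, occurring at the reading for t = 36 h.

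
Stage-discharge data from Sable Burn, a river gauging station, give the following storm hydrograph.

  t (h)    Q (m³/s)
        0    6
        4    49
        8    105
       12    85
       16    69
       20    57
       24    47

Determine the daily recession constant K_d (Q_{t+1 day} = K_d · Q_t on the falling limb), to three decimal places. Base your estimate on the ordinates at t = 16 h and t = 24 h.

Between t = 16 h and t = 24 h the flow falls from 69 to 47 m³/s over 2×4 h = 8 h.
Per-interval ratio K = (47/69)^(1/2) = 0.8253; K_d = K^(24/4) = 0.316.

K_d ≈ 0.316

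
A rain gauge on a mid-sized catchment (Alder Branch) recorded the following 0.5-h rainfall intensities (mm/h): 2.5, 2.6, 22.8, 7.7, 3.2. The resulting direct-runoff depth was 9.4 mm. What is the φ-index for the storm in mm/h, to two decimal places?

Only the 2 blocks with intensity above φ contribute runoff: 22.8, 7.7 mm/h.
Σ(I−φ)·Δt = d  ⇒  (22.8+7.7 − 2φ)·0.5 = 9.4
φ = (30.50 − 9.4/0.5) / 2 = 5.85 mm/h.

φ ≈ 5.85 mm/h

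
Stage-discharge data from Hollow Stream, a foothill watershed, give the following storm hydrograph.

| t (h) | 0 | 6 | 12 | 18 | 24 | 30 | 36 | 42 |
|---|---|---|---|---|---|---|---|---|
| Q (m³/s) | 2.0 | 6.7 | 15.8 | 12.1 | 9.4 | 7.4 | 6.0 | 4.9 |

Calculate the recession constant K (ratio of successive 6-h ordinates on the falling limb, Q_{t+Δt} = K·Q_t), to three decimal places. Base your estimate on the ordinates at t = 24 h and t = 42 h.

K ≈ 0.805

Using the recession-limb readings at t = 24 h and t = 42 h: Q falls from 9.4 to 4.9 m³/s over 3 intervals.
K = (Q₂/Q₁)^(1/3) = (4.9/9.4)^(1/3) = 0.805.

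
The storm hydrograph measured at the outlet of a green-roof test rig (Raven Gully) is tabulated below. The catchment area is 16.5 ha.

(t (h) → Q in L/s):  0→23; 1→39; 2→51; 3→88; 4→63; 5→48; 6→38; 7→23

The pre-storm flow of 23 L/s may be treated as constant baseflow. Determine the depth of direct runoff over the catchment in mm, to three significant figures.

Direct runoff: 0.0, 16.0, 28.0, 65.0, 40.0, 25.0, 15.0, 0.0 L/s; ΣQ_DR = 189.0 L/s.
V = ΣQ_DR · Δt = 189.0 × 3600 s = 6.804 × 10^5 L.
Over A = 16.5 ha, depth = V / A = 4.12 mm.

d ≈ 4.12 mm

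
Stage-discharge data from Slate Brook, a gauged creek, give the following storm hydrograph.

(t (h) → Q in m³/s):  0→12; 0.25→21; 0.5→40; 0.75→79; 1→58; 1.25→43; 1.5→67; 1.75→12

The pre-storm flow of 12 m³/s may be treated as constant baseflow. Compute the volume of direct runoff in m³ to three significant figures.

Direct-runoff ordinates (Q − Q_b): 0.0, 9.0, 28.0, 67.0, 46.0, 31.0, 55.0, 0.0 m³/s.
ΣQ_DR = 236.0 m³/s.
With Δt = 0.25 h = 900 s, V = ΣQ_DR · Δt = 236.0 × 900 = 2.12 × 10^5 m³.

V ≈ 2.12 × 10^5 m³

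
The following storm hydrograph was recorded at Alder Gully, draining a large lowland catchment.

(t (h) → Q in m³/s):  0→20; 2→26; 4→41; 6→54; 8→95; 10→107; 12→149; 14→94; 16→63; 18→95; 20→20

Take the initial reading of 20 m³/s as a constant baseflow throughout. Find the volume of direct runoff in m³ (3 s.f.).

Direct-runoff ordinates (Q − Q_b): 0.0, 6.0, 21.0, 34.0, 75.0, 87.0, 129.0, 74.0, 43.0, 75.0, 0.0 m³/s.
ΣQ_DR = 544.0 m³/s.
With Δt = 2 h = 7200 s, V = ΣQ_DR · Δt = 544.0 × 7200 = 3.92 × 10^6 m³.

V ≈ 3.92 × 10^6 m³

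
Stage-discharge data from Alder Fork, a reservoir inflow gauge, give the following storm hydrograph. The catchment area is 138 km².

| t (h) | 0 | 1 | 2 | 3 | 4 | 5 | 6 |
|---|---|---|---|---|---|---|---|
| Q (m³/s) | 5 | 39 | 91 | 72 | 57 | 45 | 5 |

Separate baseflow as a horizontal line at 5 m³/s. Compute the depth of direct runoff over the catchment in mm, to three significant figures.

d ≈ 7.28 mm

Direct runoff: 0.0, 34.0, 86.0, 67.0, 52.0, 40.0, 0.0 m³/s; ΣQ_DR = 279.0 m³/s.
V = ΣQ_DR · Δt = 279.0 × 3600 s = 1.004 × 10^6 m³.
Over A = 138 km², depth = V / A = 7.28 mm.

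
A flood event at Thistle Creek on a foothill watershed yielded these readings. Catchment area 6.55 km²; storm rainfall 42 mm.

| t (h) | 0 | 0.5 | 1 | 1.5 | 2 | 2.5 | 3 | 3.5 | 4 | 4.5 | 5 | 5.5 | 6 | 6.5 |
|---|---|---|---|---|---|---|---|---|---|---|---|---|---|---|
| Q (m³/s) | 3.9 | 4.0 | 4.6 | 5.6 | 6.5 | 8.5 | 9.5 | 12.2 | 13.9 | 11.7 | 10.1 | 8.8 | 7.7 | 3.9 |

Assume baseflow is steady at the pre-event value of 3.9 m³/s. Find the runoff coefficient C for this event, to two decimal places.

C ≈ 0.37

ΣQ_DR = 56.30 m³/s; V = ΣQ_DR·Δt = 1.013 × 10^5 m³.
Runoff depth d = V / A = 15.47 mm.
C = d / P = 15.47 / 42 = 0.37.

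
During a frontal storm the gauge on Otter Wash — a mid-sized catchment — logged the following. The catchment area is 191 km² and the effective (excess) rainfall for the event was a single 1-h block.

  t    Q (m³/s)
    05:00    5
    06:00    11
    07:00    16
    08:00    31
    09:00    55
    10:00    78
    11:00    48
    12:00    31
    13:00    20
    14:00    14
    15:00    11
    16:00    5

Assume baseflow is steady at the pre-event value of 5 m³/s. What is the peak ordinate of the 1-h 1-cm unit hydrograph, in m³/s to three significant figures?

Direct runoff: 0.0, 6.0, 11.0, 26.0, 50.0, 73.0, 43.0, 26.0, 15.0, 9.0, 6.0, 0.0 m³/s; ΣQ_DR = 265.0 m³/s, peak = 73.0 m³/s.
Runoff depth d = ΣQ_DR·Δt / A = 265.0 × 3600 / (191 km²) = 4.995 mm.
The 1-cm UH is the DRH scaled by (10 mm)/d, so U_p = 73.0 × 10/4.995 = 146 m³/s.

U_p ≈ 146 m³/s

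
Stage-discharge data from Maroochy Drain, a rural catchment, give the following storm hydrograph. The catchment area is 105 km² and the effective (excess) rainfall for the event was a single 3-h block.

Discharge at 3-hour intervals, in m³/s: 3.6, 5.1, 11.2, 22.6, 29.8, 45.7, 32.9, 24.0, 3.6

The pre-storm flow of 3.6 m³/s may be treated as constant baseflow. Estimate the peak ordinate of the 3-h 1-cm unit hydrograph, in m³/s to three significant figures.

Direct runoff: 0.0, 1.5, 7.6, 19.0, 26.2, 42.1, 29.3, 20.4, 0.0 m³/s; ΣQ_DR = 146.1 m³/s, peak = 42.1 m³/s.
Runoff depth d = ΣQ_DR·Δt / A = 146.1 × 10800 / (105 km²) = 15.03 mm.
The 1-cm UH is the DRH scaled by (10 mm)/d, so U_p = 42.1 × 10/15.03 = 28.0 m³/s.

U_p ≈ 28.0 m³/s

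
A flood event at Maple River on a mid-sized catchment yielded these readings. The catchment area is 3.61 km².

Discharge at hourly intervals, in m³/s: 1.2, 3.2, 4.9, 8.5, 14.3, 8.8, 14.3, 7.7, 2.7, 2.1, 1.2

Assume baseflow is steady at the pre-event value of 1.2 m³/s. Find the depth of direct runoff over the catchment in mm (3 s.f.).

Direct runoff: 0.0, 2.0, 3.7, 7.3, 13.1, 7.6, 13.1, 6.5, 1.5, 0.9, 0.0 m³/s; ΣQ_DR = 55.70 m³/s.
V = ΣQ_DR · Δt = 55.70 × 3600 s = 2.005 × 10^5 m³.
Over A = 3.61 km², depth = V / A = 55.5 mm.

d ≈ 55.5 mm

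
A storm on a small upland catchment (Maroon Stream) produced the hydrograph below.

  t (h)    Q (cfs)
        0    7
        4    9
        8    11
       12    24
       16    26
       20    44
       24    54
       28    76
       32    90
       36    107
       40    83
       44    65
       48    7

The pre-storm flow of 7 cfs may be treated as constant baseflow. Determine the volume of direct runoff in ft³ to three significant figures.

Direct-runoff ordinates (Q − Q_b): 0.0, 2.0, 4.0, 17.0, 19.0, 37.0, 47.0, 69.0, 83.0, 100.0, 76.0, 58.0, 0.0 cfs.
ΣQ_DR = 512.0 cfs.
With Δt = 4 h = 14400 s, V = ΣQ_DR · Δt = 512.0 × 14400 = 7.37 × 10^6 ft³.

V ≈ 7.37 × 10^6 ft³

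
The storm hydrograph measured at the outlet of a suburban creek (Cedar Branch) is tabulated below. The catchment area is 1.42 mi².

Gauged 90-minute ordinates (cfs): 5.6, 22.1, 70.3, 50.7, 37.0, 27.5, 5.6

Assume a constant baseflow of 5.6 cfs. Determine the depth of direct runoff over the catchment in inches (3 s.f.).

Direct runoff: 0.0, 16.5, 64.7, 45.1, 31.4, 21.9, 0.0 cfs; ΣQ_DR = 179.6 cfs.
V = ΣQ_DR · Δt = 179.6 × 5400 s = 9.698 × 10^5 ft³.
Over A = 1.42 mi², depth = V / A = 0.294 in.

d ≈ 0.294 in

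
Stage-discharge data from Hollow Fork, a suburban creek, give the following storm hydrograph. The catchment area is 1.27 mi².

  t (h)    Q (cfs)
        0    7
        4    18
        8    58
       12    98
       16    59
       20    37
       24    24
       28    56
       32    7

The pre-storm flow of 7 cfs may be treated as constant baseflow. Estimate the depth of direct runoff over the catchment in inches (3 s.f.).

d ≈ 1.47 in

Direct runoff: 0.0, 11.0, 51.0, 91.0, 52.0, 30.0, 17.0, 49.0, 0.0 cfs; ΣQ_DR = 301.0 cfs.
V = ΣQ_DR · Δt = 301.0 × 14400 s = 4.334 × 10^6 ft³.
Over A = 1.27 mi², depth = V / A = 1.47 in.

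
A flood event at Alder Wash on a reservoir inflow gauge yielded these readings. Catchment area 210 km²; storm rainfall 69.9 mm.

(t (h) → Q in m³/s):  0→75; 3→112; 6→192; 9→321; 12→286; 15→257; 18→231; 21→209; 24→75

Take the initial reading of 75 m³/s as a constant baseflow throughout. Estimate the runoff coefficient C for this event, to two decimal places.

ΣQ_DR = 1083 m³/s; V = ΣQ_DR·Δt = 1.170 × 10^7 m³.
Runoff depth d = V / A = 55.70 mm.
C = d / P = 55.70 / 69.9 = 0.80.

C ≈ 0.80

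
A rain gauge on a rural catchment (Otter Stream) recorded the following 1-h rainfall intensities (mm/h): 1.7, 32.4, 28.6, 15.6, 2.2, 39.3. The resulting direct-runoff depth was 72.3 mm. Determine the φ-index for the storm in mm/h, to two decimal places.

φ ≈ 10.90 mm/h

Only the 4 blocks with intensity above φ contribute runoff: 32.4, 28.6, 15.6, 39.3 mm/h.
Σ(I−φ)·Δt = d  ⇒  (32.4+28.6+15.6+39.3 − 4φ)·1 = 72.3
φ = (115.9 − 72.3/1) / 4 = 10.90 mm/h.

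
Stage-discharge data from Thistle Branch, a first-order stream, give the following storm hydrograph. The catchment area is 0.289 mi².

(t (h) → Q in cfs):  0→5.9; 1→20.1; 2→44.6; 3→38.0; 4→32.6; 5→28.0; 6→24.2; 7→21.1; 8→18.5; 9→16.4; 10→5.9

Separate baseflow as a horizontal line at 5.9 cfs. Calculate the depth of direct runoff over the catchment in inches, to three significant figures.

Direct runoff: 0.0, 14.2, 38.7, 32.1, 26.7, 22.1, 18.3, 15.2, 12.6, 10.5, 0.0 cfs; ΣQ_DR = 190.4 cfs.
V = ΣQ_DR · Δt = 190.4 × 3600 s = 6.854 × 10^5 ft³.
Over A = 0.289 mi², depth = V / A = 1.02 in.

d ≈ 1.02 in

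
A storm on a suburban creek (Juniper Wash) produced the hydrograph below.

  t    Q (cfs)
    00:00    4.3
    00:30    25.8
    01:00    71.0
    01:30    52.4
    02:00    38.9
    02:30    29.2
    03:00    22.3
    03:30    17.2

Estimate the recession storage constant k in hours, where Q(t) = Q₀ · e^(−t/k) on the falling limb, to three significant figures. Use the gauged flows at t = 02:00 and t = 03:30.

k ≈ 1.84 h

On the falling limb, Q drops from 38.9 to 17.2 cfs between t = 02:00 and t = 03:30 (Δt = 1.5 h).
k = −Δt / ln(Q₂/Q₁) = −1.5 / ln(17.2/38.9) = 1.84 h.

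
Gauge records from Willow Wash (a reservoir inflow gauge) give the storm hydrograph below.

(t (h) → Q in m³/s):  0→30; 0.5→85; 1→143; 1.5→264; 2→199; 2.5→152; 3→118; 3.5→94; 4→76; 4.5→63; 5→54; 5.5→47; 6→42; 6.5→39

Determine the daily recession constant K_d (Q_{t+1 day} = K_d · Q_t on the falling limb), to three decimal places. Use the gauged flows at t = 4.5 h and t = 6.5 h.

K_d ≈ 0.003

Between t = 4.5 h and t = 6.5 h the flow falls from 63 to 39 m³/s over 4×0.5 h = 2 h.
Per-interval ratio K = (39/63)^(1/4) = 0.8870; K_d = K^(24/0.5) = 0.003.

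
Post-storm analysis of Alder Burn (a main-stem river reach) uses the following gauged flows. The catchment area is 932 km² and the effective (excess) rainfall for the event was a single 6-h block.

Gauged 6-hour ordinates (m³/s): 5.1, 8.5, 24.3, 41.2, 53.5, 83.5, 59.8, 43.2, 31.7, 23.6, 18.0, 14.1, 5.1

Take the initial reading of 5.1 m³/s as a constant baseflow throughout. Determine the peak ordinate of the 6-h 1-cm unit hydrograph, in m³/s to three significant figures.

Direct runoff: 0.0, 3.4, 19.2, 36.1, 48.4, 78.4, 54.7, 38.1, 26.6, 18.5, 12.9, 9.0, 0.0 m³/s; ΣQ_DR = 345.3 m³/s, peak = 78.4 m³/s.
Runoff depth d = ΣQ_DR·Δt / A = 345.3 × 21600 / (932 km²) = 8.003 mm.
The 1-cm UH is the DRH scaled by (10 mm)/d, so U_p = 78.4 × 10/8.003 = 98.0 m³/s.

U_p ≈ 98.0 m³/s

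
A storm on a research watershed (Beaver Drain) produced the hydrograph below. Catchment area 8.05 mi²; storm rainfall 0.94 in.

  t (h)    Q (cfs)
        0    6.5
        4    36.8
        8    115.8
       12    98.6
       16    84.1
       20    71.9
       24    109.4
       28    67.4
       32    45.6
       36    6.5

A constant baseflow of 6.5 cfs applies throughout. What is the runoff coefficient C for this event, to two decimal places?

ΣQ_DR = 577.6 cfs; V = ΣQ_DR·Δt = 8.317 × 10^6 ft³.
Runoff depth d = V / A = 0.4447 in.
C = d / P = 0.4447 / 0.94 = 0.47.

C ≈ 0.47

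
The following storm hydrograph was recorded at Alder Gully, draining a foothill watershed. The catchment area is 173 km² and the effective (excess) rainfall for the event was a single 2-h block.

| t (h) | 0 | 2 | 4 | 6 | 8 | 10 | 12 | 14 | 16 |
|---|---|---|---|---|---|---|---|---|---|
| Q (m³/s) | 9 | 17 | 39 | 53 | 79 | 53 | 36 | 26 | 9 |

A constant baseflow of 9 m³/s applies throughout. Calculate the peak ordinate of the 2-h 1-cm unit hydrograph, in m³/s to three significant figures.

Direct runoff: 0.0, 8.0, 30.0, 44.0, 70.0, 44.0, 27.0, 17.0, 0.0 m³/s; ΣQ_DR = 240.0 m³/s, peak = 70.0 m³/s.
Runoff depth d = ΣQ_DR·Δt / A = 240.0 × 7200 / (173 km²) = 9.988 mm.
The 1-cm UH is the DRH scaled by (10 mm)/d, so U_p = 70.0 × 10/9.988 = 70.1 m³/s.

U_p ≈ 70.1 m³/s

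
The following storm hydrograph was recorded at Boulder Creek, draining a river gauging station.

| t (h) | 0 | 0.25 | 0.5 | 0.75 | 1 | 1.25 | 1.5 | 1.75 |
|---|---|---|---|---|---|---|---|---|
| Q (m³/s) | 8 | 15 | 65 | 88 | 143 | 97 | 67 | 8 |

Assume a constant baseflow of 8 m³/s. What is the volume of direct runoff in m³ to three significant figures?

Direct-runoff ordinates (Q − Q_b): 0.0, 7.0, 57.0, 80.0, 135.0, 89.0, 59.0, 0.0 m³/s.
ΣQ_DR = 427.0 m³/s.
With Δt = 0.25 h = 900 s, V = ΣQ_DR · Δt = 427.0 × 900 = 3.84 × 10^5 m³.

V ≈ 3.84 × 10^5 m³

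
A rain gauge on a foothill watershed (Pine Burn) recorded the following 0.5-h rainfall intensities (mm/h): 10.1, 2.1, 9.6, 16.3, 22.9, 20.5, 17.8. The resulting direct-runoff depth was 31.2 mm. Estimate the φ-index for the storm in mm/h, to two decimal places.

φ ≈ 5.80 mm/h

Only the 6 blocks with intensity above φ contribute runoff: 10.1, 9.6, 16.3, 22.9, 20.5, 17.8 mm/h.
Σ(I−φ)·Δt = d  ⇒  (10.1+9.6+16.3+22.9+20.5+17.8 − 6φ)·0.5 = 31.2
φ = (97.20 − 31.2/0.5) / 6 = 5.80 mm/h.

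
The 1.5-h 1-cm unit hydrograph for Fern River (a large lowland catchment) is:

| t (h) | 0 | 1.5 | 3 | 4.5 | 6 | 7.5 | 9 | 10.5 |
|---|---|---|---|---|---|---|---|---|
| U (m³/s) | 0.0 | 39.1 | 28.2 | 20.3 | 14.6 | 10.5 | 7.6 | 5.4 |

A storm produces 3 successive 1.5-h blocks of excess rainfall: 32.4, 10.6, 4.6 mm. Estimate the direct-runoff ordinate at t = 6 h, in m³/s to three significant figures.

Q ≈ 81.8 m³/s

By discrete convolution, Q_j = Σ (P_i / 10 mm) · U_{j−i}.
At t = 6 h (j=4): Q = (32.4/10)·14.6 + (10.6/10)·20.3 + (4.6/10)·28.2 = 81.8 m³/s.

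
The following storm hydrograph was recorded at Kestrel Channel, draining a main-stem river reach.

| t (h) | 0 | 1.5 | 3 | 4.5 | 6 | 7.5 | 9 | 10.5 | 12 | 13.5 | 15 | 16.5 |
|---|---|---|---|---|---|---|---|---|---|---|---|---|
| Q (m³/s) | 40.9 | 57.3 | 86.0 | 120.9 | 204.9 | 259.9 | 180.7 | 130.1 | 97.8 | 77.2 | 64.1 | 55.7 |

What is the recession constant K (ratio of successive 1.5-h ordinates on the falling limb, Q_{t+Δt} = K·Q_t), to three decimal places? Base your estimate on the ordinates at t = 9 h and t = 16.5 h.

K ≈ 0.790

Using the recession-limb readings at t = 9 h and t = 16.5 h: Q falls from 180.7 to 55.7 m³/s over 5 intervals.
K = (Q₂/Q₁)^(1/5) = (55.7/180.7)^(1/5) = 0.790.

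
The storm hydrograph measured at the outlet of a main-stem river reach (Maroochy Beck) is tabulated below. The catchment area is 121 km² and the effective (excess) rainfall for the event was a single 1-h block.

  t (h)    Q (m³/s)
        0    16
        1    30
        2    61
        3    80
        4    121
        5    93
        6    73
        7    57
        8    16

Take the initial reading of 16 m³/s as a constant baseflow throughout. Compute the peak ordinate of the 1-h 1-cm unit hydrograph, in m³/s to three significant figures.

U_p ≈ 87.6 m³/s

Direct runoff: 0.0, 14.0, 45.0, 64.0, 105.0, 77.0, 57.0, 41.0, 0.0 m³/s; ΣQ_DR = 403.0 m³/s, peak = 105.0 m³/s.
Runoff depth d = ΣQ_DR·Δt / A = 403.0 × 3600 / (121 km²) = 11.99 mm.
The 1-cm UH is the DRH scaled by (10 mm)/d, so U_p = 105.0 × 10/11.99 = 87.6 m³/s.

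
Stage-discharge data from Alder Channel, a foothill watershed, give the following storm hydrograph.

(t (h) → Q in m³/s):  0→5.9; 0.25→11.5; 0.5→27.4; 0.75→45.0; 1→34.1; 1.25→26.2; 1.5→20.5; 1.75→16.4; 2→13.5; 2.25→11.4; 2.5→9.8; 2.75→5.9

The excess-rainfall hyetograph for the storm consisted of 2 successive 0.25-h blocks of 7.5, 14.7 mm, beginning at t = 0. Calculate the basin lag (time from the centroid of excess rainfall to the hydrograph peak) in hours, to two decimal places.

Centroid of excess rainfall: t_c = Σ P_i·t̄_i / ΣP_i = 0.2905 h (block centres at 0.125, 0.375 h).
Hydrograph peak occurs at t = 0.75 h, so basin lag t_L = 0.75 − 0.2905 = 0.46 h.

t_L ≈ 0.46 h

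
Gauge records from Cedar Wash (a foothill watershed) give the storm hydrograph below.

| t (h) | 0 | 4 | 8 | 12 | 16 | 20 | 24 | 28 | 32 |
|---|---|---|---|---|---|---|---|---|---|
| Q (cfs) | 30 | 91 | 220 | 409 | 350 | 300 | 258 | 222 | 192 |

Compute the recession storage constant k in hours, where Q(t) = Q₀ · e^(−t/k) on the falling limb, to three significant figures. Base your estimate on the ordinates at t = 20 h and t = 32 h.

On the falling limb, Q drops from 300 to 192 cfs between t = 20 h and t = 32 h (Δt = 12 h).
k = −Δt / ln(Q₂/Q₁) = −12 / ln(192/300) = 26.9 h.

k ≈ 26.9 h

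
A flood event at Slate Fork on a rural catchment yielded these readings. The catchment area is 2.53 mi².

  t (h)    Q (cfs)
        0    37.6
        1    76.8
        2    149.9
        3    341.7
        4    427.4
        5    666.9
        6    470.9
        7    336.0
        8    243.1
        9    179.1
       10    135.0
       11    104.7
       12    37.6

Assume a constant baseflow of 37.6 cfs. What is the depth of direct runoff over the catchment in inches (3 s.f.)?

Direct runoff: 0.0, 39.2, 112.3, 304.1, 389.8, 629.3, 433.3, 298.4, 205.5, 141.5, 97.4, 67.1, 0.0 cfs; ΣQ_DR = 2718 cfs.
V = ΣQ_DR · Δt = 2718 × 3600 s = 9.784 × 10^6 ft³.
Over A = 2.53 mi², depth = V / A = 1.66 in.

d ≈ 1.66 in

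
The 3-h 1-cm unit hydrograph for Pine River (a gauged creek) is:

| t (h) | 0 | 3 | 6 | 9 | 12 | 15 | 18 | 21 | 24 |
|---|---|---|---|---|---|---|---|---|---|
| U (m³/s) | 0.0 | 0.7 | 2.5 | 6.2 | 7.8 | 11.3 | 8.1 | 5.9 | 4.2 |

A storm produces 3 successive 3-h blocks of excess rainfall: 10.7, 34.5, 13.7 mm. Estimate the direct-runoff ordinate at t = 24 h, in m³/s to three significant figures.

By discrete convolution, Q_j = Σ (P_i / 10 mm) · U_{j−i}.
At t = 24 h (j=8): Q = (10.7/10)·4.2 + (34.5/10)·5.9 + (13.7/10)·8.1 = 35.9 m³/s.

Q ≈ 35.9 m³/s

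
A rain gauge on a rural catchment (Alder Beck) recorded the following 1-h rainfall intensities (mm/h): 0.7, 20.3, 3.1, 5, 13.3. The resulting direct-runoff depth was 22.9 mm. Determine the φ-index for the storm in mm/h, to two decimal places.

φ ≈ 5.35 mm/h

Only the 2 blocks with intensity above φ contribute runoff: 20.3, 13.3 mm/h.
Σ(I−φ)·Δt = d  ⇒  (20.3+13.3 − 2φ)·1 = 22.9
φ = (33.60 − 22.9/1) / 2 = 5.35 mm/h.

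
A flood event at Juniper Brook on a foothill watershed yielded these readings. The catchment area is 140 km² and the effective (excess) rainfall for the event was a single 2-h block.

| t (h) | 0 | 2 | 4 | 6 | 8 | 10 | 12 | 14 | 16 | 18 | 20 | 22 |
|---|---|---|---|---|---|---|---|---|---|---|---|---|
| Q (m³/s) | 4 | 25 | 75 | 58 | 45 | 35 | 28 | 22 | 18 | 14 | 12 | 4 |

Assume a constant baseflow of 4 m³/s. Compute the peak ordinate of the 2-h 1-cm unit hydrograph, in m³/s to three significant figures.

U_p ≈ 47.3 m³/s

Direct runoff: 0.0, 21.0, 71.0, 54.0, 41.0, 31.0, 24.0, 18.0, 14.0, 10.0, 8.0, 0.0 m³/s; ΣQ_DR = 292.0 m³/s, peak = 71.0 m³/s.
Runoff depth d = ΣQ_DR·Δt / A = 292.0 × 7200 / (140 km²) = 15.02 mm.
The 1-cm UH is the DRH scaled by (10 mm)/d, so U_p = 71.0 × 10/15.02 = 47.3 m³/s.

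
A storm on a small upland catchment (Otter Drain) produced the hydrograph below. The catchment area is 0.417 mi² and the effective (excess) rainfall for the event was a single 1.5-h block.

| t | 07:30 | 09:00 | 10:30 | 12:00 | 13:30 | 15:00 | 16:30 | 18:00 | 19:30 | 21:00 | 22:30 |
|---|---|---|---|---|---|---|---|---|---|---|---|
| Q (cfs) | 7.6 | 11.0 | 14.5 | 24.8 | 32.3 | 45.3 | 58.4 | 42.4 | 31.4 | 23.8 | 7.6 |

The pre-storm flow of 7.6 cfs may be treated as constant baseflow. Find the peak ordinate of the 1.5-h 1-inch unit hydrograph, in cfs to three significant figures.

Direct runoff: 0.0, 3.4, 6.9, 17.2, 24.7, 37.7, 50.8, 34.8, 23.8, 16.2, 0.0 cfs; ΣQ_DR = 215.5 cfs, peak = 50.8 cfs.
Runoff depth d = ΣQ_DR·Δt / A = 215.5 × 5400 / (0.417 mi²) = 1.201 in.
The 1-inch UH is the DRH scaled by (1 in)/d, so U_p = 50.8 × 1/1.201 = 42.3 cfs.

U_p ≈ 42.3 cfs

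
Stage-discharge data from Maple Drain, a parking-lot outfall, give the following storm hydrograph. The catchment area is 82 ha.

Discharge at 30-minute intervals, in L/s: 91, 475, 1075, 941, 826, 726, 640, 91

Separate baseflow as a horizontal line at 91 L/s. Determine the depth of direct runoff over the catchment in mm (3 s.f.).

Direct runoff: 0.0, 384.0, 984.0, 850.0, 735.0, 635.0, 549.0, 0.0 L/s; ΣQ_DR = 4137 L/s.
V = ΣQ_DR · Δt = 4137 × 1800 s = 7.447 × 10^6 L.
Over A = 82 ha, depth = V / A = 9.08 mm.

d ≈ 9.08 mm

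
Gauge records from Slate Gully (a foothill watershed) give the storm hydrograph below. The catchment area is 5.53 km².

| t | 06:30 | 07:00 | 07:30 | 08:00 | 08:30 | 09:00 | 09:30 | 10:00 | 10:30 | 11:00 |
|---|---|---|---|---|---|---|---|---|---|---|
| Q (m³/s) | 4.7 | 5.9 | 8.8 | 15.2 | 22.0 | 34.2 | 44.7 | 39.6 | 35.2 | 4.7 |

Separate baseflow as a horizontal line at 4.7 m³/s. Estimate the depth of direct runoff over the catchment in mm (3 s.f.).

d ≈ 54.7 mm

Direct runoff: 0.0, 1.2, 4.1, 10.5, 17.3, 29.5, 40.0, 34.9, 30.5, 0.0 m³/s; ΣQ_DR = 168.0 m³/s.
V = ΣQ_DR · Δt = 168.0 × 1800 s = 3.024 × 10^5 m³.
Over A = 5.53 km², depth = V / A = 54.7 mm.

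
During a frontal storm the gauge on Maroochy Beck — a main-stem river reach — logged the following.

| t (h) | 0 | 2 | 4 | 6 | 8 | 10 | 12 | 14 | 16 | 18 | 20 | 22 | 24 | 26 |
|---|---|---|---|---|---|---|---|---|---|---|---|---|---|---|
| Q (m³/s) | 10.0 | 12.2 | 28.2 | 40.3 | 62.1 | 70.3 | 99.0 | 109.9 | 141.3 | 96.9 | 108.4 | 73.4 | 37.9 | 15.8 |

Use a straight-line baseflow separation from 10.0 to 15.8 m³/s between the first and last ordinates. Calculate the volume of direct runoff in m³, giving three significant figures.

V ≈ 5.22 × 10^6 m³

Direct-runoff ordinates (Q − Q_b): 0.00, 1.75, 17.31, 28.96, 50.32, 58.07, 86.32, 96.78, 127.73, 82.88, 93.94, 58.49, 22.55, 0.00 m³/s.
ΣQ_DR = 725.1 m³/s.
With Δt = 2 h = 7200 s, V = ΣQ_DR · Δt = 725.1 × 7200 = 5.22 × 10^6 m³.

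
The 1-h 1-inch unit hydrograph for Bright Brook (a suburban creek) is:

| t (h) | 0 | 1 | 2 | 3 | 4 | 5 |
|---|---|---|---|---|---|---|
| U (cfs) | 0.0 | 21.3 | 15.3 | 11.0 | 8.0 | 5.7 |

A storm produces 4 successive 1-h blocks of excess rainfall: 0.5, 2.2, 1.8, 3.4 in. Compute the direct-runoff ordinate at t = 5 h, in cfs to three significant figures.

By discrete convolution, Q_j = Σ (P_i / 1 in) · U_{j−i}.
At t = 5 h (j=5): Q = (0.5/1)·5.7 + (2.2/1)·8.0 + (1.8/1)·11.0 + (3.4/1)·15.3 = 92.3 cfs.

Q ≈ 92.3 cfs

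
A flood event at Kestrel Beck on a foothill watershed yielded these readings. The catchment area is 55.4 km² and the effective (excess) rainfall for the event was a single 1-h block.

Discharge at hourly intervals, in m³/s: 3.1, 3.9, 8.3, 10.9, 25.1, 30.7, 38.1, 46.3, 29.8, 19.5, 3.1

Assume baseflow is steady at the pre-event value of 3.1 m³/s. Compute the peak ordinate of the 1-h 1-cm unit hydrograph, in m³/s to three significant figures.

U_p ≈ 36.0 m³/s

Direct runoff: 0.0, 0.8, 5.2, 7.8, 22.0, 27.6, 35.0, 43.2, 26.7, 16.4, 0.0 m³/s; ΣQ_DR = 184.7 m³/s, peak = 43.2 m³/s.
Runoff depth d = ΣQ_DR·Δt / A = 184.7 × 3600 / (55.4 km²) = 12.00 mm.
The 1-cm UH is the DRH scaled by (10 mm)/d, so U_p = 43.2 × 10/12.00 = 36.0 m³/s.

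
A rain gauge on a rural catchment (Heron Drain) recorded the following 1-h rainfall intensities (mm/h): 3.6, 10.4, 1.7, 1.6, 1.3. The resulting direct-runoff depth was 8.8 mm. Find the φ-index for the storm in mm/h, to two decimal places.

Only the 2 blocks with intensity above φ contribute runoff: 3.6, 10.4 mm/h.
Σ(I−φ)·Δt = d  ⇒  (3.6+10.4 − 2φ)·1 = 8.8
φ = (14.00 − 8.8/1) / 2 = 2.60 mm/h.

φ ≈ 2.60 mm/h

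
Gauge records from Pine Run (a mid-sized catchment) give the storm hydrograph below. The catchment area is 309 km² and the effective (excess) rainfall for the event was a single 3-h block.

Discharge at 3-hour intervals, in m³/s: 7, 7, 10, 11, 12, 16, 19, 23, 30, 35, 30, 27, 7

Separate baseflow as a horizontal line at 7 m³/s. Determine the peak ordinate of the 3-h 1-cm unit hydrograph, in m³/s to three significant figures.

Direct runoff: 0.0, 0.0, 3.0, 4.0, 5.0, 9.0, 12.0, 16.0, 23.0, 28.0, 23.0, 20.0, 0.0 m³/s; ΣQ_DR = 143.0 m³/s, peak = 28.0 m³/s.
Runoff depth d = ΣQ_DR·Δt / A = 143.0 × 10800 / (309 km²) = 4.998 mm.
The 1-cm UH is the DRH scaled by (10 mm)/d, so U_p = 28.0 × 10/4.998 = 56.0 m³/s.

U_p ≈ 56.0 m³/s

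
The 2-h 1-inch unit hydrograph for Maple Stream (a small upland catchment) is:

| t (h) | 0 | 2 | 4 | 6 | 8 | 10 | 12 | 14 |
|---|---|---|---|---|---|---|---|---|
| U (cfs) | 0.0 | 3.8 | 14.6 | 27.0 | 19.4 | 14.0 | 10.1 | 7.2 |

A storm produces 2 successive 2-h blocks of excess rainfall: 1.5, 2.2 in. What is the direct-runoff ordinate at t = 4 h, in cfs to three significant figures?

Q ≈ 30.3 cfs

By discrete convolution, Q_j = Σ (P_i / 1 in) · U_{j−i}.
At t = 4 h (j=2): Q = (1.5/1)·14.6 + (2.2/1)·3.8 = 30.3 cfs.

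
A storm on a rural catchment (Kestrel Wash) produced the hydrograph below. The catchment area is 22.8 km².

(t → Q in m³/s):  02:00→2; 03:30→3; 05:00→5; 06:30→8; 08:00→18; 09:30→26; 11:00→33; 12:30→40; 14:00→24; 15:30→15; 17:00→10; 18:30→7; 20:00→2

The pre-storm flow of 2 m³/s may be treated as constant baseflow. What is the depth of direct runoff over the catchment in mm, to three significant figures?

Direct runoff: 0.0, 1.0, 3.0, 6.0, 16.0, 24.0, 31.0, 38.0, 22.0, 13.0, 8.0, 5.0, 0.0 m³/s; ΣQ_DR = 167.0 m³/s.
V = ΣQ_DR · Δt = 167.0 × 5400 s = 9.018 × 10^5 m³.
Over A = 22.8 km², depth = V / A = 39.6 mm.

d ≈ 39.6 mm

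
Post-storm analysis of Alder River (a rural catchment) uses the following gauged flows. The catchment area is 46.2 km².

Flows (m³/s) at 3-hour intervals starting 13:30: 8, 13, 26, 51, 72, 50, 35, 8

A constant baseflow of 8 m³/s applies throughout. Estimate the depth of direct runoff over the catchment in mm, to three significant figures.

d ≈ 46.5 mm

Direct runoff: 0.0, 5.0, 18.0, 43.0, 64.0, 42.0, 27.0, 0.0 m³/s; ΣQ_DR = 199.0 m³/s.
V = ΣQ_DR · Δt = 199.0 × 10800 s = 2.149 × 10^6 m³.
Over A = 46.2 km², depth = V / A = 46.5 mm.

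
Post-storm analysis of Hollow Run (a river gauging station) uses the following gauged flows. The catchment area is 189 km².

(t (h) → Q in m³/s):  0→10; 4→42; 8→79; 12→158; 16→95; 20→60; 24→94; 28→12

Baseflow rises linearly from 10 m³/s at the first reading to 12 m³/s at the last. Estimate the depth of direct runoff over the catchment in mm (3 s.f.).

Direct runoff: 0.00, 31.71, 68.43, 147.14, 83.86, 48.57, 82.29, 0.00 m³/s; ΣQ_DR = 462.0 m³/s.
V = ΣQ_DR · Δt = 462.0 × 14400 s = 6.653 × 10^6 m³.
Over A = 189 km², depth = V / A = 35.2 mm.

d ≈ 35.2 mm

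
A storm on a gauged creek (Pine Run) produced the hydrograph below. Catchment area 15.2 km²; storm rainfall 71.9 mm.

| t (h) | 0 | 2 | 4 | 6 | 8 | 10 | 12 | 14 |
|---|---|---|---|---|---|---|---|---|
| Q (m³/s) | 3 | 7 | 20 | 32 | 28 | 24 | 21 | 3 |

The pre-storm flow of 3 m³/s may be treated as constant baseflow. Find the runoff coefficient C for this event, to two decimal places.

ΣQ_DR = 114.0 m³/s; V = ΣQ_DR·Δt = 8.208 × 10^5 m³.
Runoff depth d = V / A = 54.00 mm.
C = d / P = 54.00 / 71.9 = 0.75.

C ≈ 0.75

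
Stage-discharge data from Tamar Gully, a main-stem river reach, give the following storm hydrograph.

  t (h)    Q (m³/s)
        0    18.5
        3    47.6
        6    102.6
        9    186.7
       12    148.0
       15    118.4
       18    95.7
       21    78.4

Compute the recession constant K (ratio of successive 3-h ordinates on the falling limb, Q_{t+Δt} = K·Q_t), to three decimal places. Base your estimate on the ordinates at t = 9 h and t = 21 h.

K ≈ 0.805

Using the recession-limb readings at t = 9 h and t = 21 h: Q falls from 186.7 to 78.4 m³/s over 4 intervals.
K = (Q₂/Q₁)^(1/4) = (78.4/186.7)^(1/4) = 0.805.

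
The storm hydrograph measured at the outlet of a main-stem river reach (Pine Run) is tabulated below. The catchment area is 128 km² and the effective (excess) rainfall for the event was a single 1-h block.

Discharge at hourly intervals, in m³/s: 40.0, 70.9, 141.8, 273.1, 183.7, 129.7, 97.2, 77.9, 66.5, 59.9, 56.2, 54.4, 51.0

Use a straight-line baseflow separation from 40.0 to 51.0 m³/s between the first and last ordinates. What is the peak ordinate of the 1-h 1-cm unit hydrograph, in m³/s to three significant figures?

U_p ≈ 115 m³/s

Direct runoff: 0.00, 29.98, 99.97, 230.35, 140.03, 85.12, 51.70, 31.48, 19.17, 11.65, 7.03, 4.32, 0.00 m³/s; ΣQ_DR = 710.8 m³/s, peak = 230.35 m³/s.
Runoff depth d = ΣQ_DR·Δt / A = 710.8 × 3600 / (128 km²) = 19.99 mm.
The 1-cm UH is the DRH scaled by (10 mm)/d, so U_p = 230.35 × 10/19.99 = 115 m³/s.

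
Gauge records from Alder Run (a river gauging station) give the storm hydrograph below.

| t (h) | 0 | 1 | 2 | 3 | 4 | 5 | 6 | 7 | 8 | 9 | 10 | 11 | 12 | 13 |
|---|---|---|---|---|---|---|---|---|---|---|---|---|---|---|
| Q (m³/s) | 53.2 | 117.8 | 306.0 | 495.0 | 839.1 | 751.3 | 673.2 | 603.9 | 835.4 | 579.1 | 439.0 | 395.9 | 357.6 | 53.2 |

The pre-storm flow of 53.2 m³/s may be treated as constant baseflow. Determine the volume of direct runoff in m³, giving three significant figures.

Direct-runoff ordinates (Q − Q_b): 0.0, 64.6, 252.8, 441.8, 785.9, 698.1, 620.0, 550.7, 782.2, 525.9, 385.8, 342.7, 304.4, 0.0 m³/s.
ΣQ_DR = 5755 m³/s.
With Δt = 1 h = 3600 s, V = ΣQ_DR · Δt = 5755 × 3600 = 2.07 × 10^7 m³.

V ≈ 2.07 × 10^7 m³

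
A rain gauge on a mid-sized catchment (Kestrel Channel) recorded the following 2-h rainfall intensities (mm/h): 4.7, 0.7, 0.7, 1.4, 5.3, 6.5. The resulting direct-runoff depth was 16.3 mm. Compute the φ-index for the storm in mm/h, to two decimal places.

φ ≈ 2.78 mm/h

Only the 3 blocks with intensity above φ contribute runoff: 4.7, 5.3, 6.5 mm/h.
Σ(I−φ)·Δt = d  ⇒  (4.7+5.3+6.5 − 3φ)·2 = 16.3
φ = (16.50 − 16.3/2) / 3 = 2.78 mm/h.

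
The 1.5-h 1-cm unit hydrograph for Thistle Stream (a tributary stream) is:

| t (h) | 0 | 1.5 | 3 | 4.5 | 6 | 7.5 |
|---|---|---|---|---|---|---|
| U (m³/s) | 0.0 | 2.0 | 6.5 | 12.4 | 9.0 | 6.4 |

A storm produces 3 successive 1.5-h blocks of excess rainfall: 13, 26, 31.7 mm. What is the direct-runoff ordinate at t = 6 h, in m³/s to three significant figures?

By discrete convolution, Q_j = Σ (P_i / 10 mm) · U_{j−i}.
At t = 6 h (j=4): Q = (13/10)·9.0 + (26/10)·12.4 + (31.7/10)·6.5 = 64.5 m³/s.

Q ≈ 64.5 m³/s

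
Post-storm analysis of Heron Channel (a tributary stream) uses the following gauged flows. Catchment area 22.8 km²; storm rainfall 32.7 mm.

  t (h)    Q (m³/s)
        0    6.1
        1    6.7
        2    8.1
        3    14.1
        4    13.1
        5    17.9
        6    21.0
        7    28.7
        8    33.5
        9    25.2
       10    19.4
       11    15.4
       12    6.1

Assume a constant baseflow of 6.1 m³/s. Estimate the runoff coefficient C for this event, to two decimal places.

ΣQ_DR = 136.0 m³/s; V = ΣQ_DR·Δt = 4.896 × 10^5 m³.
Runoff depth d = V / A = 21.47 mm.
C = d / P = 21.47 / 32.7 = 0.66.

C ≈ 0.66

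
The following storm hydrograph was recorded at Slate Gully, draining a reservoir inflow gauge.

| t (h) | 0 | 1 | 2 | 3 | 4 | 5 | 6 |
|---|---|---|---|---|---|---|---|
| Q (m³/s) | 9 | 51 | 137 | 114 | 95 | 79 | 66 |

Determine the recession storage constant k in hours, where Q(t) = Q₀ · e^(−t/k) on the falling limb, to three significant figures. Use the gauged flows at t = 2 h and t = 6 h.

On the falling limb, Q drops from 137 to 66 m³/s between t = 2 h and t = 6 h (Δt = 4 h).
k = −Δt / ln(Q₂/Q₁) = −4 / ln(66/137) = 5.48 h.

k ≈ 5.48 h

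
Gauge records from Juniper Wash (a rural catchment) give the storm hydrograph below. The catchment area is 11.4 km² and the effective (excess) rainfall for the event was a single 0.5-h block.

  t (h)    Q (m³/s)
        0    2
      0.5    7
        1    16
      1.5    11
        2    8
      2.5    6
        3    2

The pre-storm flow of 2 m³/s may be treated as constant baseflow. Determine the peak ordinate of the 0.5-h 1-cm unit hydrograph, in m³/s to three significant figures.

U_p ≈ 23.3 m³/s

Direct runoff: 0.0, 5.0, 14.0, 9.0, 6.0, 4.0, 0.0 m³/s; ΣQ_DR = 38.00 m³/s, peak = 14.0 m³/s.
Runoff depth d = ΣQ_DR·Δt / A = 38.00 × 1800 / (11.4 km²) = 6.000 mm.
The 1-cm UH is the DRH scaled by (10 mm)/d, so U_p = 14.0 × 10/6.000 = 23.3 m³/s.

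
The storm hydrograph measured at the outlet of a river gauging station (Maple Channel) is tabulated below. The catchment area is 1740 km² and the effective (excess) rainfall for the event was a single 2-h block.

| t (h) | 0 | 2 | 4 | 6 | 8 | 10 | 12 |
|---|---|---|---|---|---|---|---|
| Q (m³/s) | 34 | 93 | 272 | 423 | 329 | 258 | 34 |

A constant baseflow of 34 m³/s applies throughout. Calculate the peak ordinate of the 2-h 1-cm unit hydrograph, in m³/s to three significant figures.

Direct runoff: 0.0, 59.0, 238.0, 389.0, 295.0, 224.0, 0.0 m³/s; ΣQ_DR = 1205 m³/s, peak = 389.0 m³/s.
Runoff depth d = ΣQ_DR·Δt / A = 1205 × 7200 / (1740 km²) = 4.986 mm.
The 1-cm UH is the DRH scaled by (10 mm)/d, so U_p = 389.0 × 10/4.986 = 780 m³/s.

U_p ≈ 780 m³/s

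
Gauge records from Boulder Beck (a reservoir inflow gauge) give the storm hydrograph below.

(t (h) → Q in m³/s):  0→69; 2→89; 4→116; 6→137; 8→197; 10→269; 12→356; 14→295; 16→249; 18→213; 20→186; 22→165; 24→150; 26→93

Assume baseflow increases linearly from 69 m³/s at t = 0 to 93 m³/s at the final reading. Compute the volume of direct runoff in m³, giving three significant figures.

V ≈ 1.04 × 10^7 m³

Direct-runoff ordinates (Q − Q_b): 0.00, 18.15, 43.31, 62.46, 120.62, 190.77, 275.92, 213.08, 165.23, 127.38, 98.54, 75.69, 58.85, 0.00 m³/s.
ΣQ_DR = 1450 m³/s.
With Δt = 2 h = 7200 s, V = ΣQ_DR · Δt = 1450 × 7200 = 1.04 × 10^7 m³.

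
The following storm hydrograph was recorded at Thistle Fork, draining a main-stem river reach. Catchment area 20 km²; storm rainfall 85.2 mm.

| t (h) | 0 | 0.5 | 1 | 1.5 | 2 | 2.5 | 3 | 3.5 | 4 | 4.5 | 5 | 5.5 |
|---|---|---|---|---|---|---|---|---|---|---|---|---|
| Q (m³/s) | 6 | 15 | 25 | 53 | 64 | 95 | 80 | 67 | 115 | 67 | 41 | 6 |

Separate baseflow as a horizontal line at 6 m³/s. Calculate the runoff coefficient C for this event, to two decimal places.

ΣQ_DR = 562.0 m³/s; V = ΣQ_DR·Δt = 1.012 × 10^6 m³.
Runoff depth d = V / A = 50.58 mm.
C = d / P = 50.58 / 85.2 = 0.59.

C ≈ 0.59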